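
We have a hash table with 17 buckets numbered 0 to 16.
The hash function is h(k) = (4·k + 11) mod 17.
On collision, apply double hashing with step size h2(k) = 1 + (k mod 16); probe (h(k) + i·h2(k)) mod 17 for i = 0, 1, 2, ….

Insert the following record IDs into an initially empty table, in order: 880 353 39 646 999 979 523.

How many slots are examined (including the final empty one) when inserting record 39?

880 hashes to 12; slot 12 is free => place at 12.
353 hashes to 12, h2=2; 12 taken => place at 14.
39 hashes to 14, h2=8; 14 taken => place at 5.
646 hashes to 11; slot 11 is free => place at 11.
999 hashes to 12, h2=8; 12 taken => place at 3.
979 hashes to 0; slot 0 is free => place at 0.
523 hashes to 12, h2=12; 12 taken => place at 7.
Table: [979, ., ., 999, ., 39, ., 523, ., ., ., 646, 880, ., 353, ., .]

2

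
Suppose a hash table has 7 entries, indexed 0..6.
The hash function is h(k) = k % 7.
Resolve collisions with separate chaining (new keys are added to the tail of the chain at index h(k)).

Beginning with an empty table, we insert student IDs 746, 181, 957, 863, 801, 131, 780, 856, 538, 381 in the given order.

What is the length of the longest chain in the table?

746 -> bucket 4
181 -> bucket 6
957 -> bucket 5
863 -> bucket 2
801 -> bucket 3
131 -> bucket 5 (collision)
780 -> bucket 3 (collision)
856 -> bucket 2 (collision)
538 -> bucket 6 (collision)
381 -> bucket 3 (collision)
Final buckets:
0: -
1: -
2: 863 -> 856
3: 801 -> 780 -> 381
4: 746
5: 957 -> 131
6: 181 -> 538

3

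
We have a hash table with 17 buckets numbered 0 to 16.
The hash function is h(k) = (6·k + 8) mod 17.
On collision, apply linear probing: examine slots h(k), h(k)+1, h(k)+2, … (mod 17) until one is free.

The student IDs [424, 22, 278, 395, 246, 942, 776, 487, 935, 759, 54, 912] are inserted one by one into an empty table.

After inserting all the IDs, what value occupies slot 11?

54

424: h=2 → slot 2
22: h=4 → slot 4
278: h=10 → slot 10
395: h=15 → slot 15
246: h=5 → slot 5
942: h=16 → slot 16
776: h=6 → slot 6
487: h=6, probe 6,7 → slot 7
935: h=8 → slot 8
759: h=6, probe 6,7,8,9 → slot 9
54: h=9, probe 9,10,11 → slot 11
912: h=6, probe 6,7,8,9,10,11,12 → slot 12
Table: [-, -, 424, -, 22, 246, 776, 487, 935, 759, 278, 54, 912, -, -, 395, 942]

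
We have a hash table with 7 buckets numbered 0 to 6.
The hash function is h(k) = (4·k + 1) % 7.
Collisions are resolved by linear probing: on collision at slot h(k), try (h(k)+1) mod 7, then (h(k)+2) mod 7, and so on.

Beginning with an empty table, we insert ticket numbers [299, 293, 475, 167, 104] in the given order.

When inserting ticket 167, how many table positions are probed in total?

Insert 299: h=0, slot 0 empty → index 0.
Insert 293: h=4, slot 4 empty → index 4.
Insert 475: h=4, slot 4 occupied → index 5.
Insert 167: h=4, slots 4,5 occupied → index 6.
Insert 104: h=4, slots 4,5,6,0 occupied → index 1.
Table: [299, 104, -, -, 293, 475, 167]

3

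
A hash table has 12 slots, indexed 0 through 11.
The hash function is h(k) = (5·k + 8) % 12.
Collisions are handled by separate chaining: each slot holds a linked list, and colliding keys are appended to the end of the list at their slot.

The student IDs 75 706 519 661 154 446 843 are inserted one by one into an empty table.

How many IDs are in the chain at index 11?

75 -> bucket 11
706 -> bucket 10
519 -> bucket 11 (collision)
661 -> bucket 1
154 -> bucket 10 (collision)
446 -> bucket 6
843 -> bucket 11 (collision)
Final buckets:
0: —
1: 661
2: —
3: —
4: —
5: —
6: 446
7: —
8: —
9: —
10: 706 -> 154
11: 75 -> 519 -> 843

3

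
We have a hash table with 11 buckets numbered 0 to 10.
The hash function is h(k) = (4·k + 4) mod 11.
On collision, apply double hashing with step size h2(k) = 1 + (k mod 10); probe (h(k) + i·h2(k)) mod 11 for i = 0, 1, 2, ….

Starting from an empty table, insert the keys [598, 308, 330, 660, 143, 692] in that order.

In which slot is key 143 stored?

598 hashes to 9; slot 9 is free => place at 9.
308 hashes to 4; slot 4 is free => place at 4.
330 hashes to 4, h2=1; 4 taken => place at 5.
660 hashes to 4, h2=1; 4,5 taken => place at 6.
143 hashes to 4, h2=4; 4 taken => place at 8.
692 hashes to 0; slot 0 is free => place at 0.
Table: [692, ., ., ., 308, 330, 660, ., 143, 598, .]

8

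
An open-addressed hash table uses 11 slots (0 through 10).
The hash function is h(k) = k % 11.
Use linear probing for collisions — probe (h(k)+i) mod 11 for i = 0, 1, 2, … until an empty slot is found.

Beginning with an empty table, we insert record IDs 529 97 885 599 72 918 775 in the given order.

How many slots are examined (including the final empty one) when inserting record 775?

Insert 529: h=1, slot 1 empty => index 1.
Insert 97: h=9, slot 9 empty => index 9.
Insert 885: h=5, slot 5 empty => index 5.
Insert 599: h=5, slot 5 occupied => index 6.
Insert 72: h=6, slot 6 occupied => index 7.
Insert 918: h=5, slots 5,6,7 occupied => index 8.
Insert 775: h=5, slots 5,6,7,8,9 occupied => index 10.
Table: [_, 529, _, _, _, 885, 599, 72, 918, 97, 775]

6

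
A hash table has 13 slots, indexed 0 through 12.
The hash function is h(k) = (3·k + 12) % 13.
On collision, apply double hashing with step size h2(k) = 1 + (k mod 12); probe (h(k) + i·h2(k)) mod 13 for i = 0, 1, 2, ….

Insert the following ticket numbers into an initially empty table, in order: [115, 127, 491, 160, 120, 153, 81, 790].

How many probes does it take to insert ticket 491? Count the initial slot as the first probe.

115: h=6 -> slot 6
127: h=3 -> slot 3
491: h=3, h2=12, probe 3,2 -> slot 2
160: h=11 -> slot 11
120: h=8 -> slot 8
153: h=3, h2=10, probe 3,0 -> slot 0
81: h=8, h2=10, probe 8,5 -> slot 5
790: h=3, h2=11, probe 3,1 -> slot 1
Table: [153, 790, 491, 127, —, 81, 115, —, 120, —, —, 160, —]

2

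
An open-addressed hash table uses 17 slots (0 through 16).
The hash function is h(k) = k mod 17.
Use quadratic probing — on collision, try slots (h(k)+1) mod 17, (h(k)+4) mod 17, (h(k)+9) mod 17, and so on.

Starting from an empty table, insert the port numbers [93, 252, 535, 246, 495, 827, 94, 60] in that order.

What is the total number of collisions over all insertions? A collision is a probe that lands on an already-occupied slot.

Insert 93: h=8, slot 8 empty → index 8.
Insert 252: h=14, slot 14 empty → index 14.
Insert 535: h=8, slot 8 occupied → index 9.
Insert 246: h=8, slots 8,9 occupied → index 12.
Insert 495: h=2, slot 2 empty → index 2.
Insert 827: h=11, slot 11 empty → index 11.
Insert 94: h=9, slot 9 occupied → index 10.
Insert 60: h=9, slots 9,10 occupied → index 13.
Table: [., ., 495, ., ., ., ., ., 93, 535, 94, 827, 246, 60, 252, ., .]

6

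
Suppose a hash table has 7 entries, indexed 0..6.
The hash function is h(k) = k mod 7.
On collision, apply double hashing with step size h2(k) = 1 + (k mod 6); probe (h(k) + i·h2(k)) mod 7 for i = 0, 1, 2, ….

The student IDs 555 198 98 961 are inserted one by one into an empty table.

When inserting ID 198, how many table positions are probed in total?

555: h=2 -> slot 2
198: h=2, h2=1, probe 2,3 -> slot 3
98: h=0 -> slot 0
961: h=2, h2=2, probe 2,4 -> slot 4
Table: [98, _, 555, 198, 961, _, _]

2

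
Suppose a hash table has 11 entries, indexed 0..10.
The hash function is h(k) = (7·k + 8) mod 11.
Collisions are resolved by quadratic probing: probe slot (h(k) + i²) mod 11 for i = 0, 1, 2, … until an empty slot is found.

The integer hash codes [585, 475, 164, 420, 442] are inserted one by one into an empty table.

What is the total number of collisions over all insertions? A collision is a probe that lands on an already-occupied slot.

7

Insert 585: h=0, slot 0 empty → index 0.
Insert 475: h=0, slot 0 occupied → index 1.
Insert 164: h=1, slot 1 occupied → index 2.
Insert 420: h=0, slots 0,1 occupied → index 4.
Insert 442: h=0, slots 0,1,4 occupied → index 9.
Table: [585, 475, 164, ., 420, ., ., ., ., 442, .]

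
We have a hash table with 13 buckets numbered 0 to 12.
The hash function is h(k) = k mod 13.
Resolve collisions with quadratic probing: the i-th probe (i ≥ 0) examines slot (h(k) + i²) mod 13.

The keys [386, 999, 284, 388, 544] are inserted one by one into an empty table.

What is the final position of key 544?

7

386: h=9 → slot 9
999: h=11 → slot 11
284: h=11, probe 11,12 → slot 12
388: h=11, probe 11,12,2 → slot 2
544: h=11, probe 11,12,2,7 → slot 7
Table: [_, _, 388, _, _, _, _, 544, _, 386, _, 999, 284]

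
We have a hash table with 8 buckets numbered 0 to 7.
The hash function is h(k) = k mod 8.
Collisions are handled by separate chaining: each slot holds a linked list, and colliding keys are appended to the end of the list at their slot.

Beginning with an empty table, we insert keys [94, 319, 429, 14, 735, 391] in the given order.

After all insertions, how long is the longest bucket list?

94 → bucket 6
319 → bucket 7
429 → bucket 5
14 → bucket 6 (collision)
735 → bucket 7 (collision)
391 → bucket 7 (collision)
Final buckets:
0: .
1: .
2: .
3: .
4: .
5: 429
6: 94 -> 14
7: 319 -> 735 -> 391

3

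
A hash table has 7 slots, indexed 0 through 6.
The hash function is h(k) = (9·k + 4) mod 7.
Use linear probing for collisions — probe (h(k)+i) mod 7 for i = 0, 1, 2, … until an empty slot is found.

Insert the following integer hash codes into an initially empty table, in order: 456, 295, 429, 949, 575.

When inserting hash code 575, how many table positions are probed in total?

4

456 hashes to 6; slot 6 is free => place at 6.
295 hashes to 6; 6 taken => place at 0.
429 hashes to 1; slot 1 is free => place at 1.
949 hashes to 5; slot 5 is free => place at 5.
575 hashes to 6; 6,0,1 taken => place at 2.
Table: [295, 429, 575, _, _, 949, 456]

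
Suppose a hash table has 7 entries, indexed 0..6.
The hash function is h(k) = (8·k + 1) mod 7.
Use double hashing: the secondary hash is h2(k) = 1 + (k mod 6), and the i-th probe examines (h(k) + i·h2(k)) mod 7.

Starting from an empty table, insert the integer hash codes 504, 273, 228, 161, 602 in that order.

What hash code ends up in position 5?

504: h=1 => slot 1
273: h=1, h2=4, probe 1,5 => slot 5
228: h=5, h2=1, probe 5,6 => slot 6
161: h=1, h2=6, probe 1,0 => slot 0
602: h=1, h2=3, probe 1,4 => slot 4
Table: [161, 504, —, —, 602, 273, 228]

273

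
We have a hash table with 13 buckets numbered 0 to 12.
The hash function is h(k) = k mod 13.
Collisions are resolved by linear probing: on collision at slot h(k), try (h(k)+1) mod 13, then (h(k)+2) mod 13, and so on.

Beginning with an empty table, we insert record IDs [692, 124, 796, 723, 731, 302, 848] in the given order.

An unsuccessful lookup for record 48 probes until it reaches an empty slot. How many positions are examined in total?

2

692 hashes to 3; slot 3 is free => place at 3.
124 hashes to 7; slot 7 is free => place at 7.
796 hashes to 3; 3 taken => place at 4.
723 hashes to 8; slot 8 is free => place at 8.
731 hashes to 3; 3,4 taken => place at 5.
302 hashes to 3; 3,4,5 taken => place at 6.
848 hashes to 3; 3,4,5,6,7,8 taken => place at 9.
Table: [., ., ., 692, 796, 731, 302, 124, 723, 848, ., ., .]
Lookup 48: h=9, probe 9,10 → slot 10 empty, not found.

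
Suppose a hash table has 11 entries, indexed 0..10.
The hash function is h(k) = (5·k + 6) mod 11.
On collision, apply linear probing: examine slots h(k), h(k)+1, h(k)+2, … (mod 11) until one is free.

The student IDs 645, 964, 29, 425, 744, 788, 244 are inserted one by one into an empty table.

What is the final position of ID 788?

Insert 645: h=8, slot 8 empty => index 8.
Insert 964: h=8, slot 8 occupied => index 9.
Insert 29: h=8, slots 8,9 occupied => index 10.
Insert 425: h=8, slots 8,9,10 occupied => index 0.
Insert 744: h=8, slots 8,9,10,0 occupied => index 1.
Insert 788: h=8, slots 8,9,10,0,1 occupied => index 2.
Insert 244: h=5, slot 5 empty => index 5.
Table: [425, 744, 788, -, -, 244, -, -, 645, 964, 29]

2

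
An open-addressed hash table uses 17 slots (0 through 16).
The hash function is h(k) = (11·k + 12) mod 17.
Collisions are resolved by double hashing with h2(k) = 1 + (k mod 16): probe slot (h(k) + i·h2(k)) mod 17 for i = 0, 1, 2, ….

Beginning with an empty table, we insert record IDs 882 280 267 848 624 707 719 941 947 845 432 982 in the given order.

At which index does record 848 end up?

Insert 882: h=7, slot 7 empty => index 7.
Insert 280: h=15, slot 15 empty => index 15.
Insert 267: h=8, slot 8 empty => index 8.
Insert 848: h=7, h2=1, slots 7,8 occupied => index 9.
Insert 624: h=8, h2=1, slots 8,9 occupied => index 10.
Insert 707: h=3, slot 3 empty => index 3.
Insert 719: h=16, slot 16 empty => index 16.
Insert 941: h=10, h2=14, slots 10,7 occupied => index 4.
Insert 947: h=8, h2=4, slot 8 occupied => index 12.
Insert 845: h=8, h2=14, slot 8 occupied => index 5.
Insert 432: h=4, h2=1, slots 4,5 occupied => index 6.
Insert 982: h=2, slot 2 empty => index 2.
Table: [-, -, 982, 707, 941, 845, 432, 882, 267, 848, 624, -, 947, -, -, 280, 719]

9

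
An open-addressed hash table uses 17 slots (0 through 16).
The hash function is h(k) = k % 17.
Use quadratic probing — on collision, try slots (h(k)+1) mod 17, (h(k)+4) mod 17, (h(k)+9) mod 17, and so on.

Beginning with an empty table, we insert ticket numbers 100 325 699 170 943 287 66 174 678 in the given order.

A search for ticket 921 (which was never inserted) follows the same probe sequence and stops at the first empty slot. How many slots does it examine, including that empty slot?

100: h=15 => slot 15
325: h=2 => slot 2
699: h=2, probe 2,3 => slot 3
170: h=0 => slot 0
943: h=8 => slot 8
287: h=15, probe 15,16 => slot 16
66: h=15, probe 15,16,2,7 => slot 7
174: h=4 => slot 4
678: h=15, probe 15,16,2,7,14 => slot 14
Table: [170, -, 325, 699, 174, -, -, 66, 943, -, -, -, -, -, 678, 100, 287]
Lookup 921: h=3, probe 3,4,7,12 → slot 12 empty, not found.

4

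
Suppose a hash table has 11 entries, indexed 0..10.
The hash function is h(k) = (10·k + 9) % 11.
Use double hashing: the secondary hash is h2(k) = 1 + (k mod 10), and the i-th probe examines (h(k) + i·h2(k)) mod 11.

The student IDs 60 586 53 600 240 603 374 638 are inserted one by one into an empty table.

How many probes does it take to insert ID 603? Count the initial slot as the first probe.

3

60: h=4 => slot 4
586: h=6 => slot 6
53: h=0 => slot 0
600: h=3 => slot 3
240: h=0, h2=1, probe 0,1 => slot 1
603: h=0, h2=4, probe 0,4,8 => slot 8
374: h=9 => slot 9
638: h=9, h2=9, probe 9,7 => slot 7
Table: [53, 240, —, 600, 60, —, 586, 638, 603, 374, —]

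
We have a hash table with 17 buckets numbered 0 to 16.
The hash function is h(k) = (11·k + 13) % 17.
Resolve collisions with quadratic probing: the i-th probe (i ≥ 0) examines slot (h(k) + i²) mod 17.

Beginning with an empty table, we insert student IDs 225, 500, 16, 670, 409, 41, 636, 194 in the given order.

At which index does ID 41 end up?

225 hashes to 6; slot 6 is free → place at 6.
500 hashes to 5; slot 5 is free → place at 5.
16 hashes to 2; slot 2 is free → place at 2.
670 hashes to 5; 5,6 taken → place at 9.
409 hashes to 7; slot 7 is free → place at 7.
41 hashes to 5; 5,6,9 taken → place at 14.
636 hashes to 5; 5,6,9,14 taken → place at 4.
194 hashes to 5; 5,6,9,14,4 taken → place at 13.
Table: [-, -, 16, -, 636, 500, 225, 409, -, 670, -, -, -, 194, 41, -, -]

14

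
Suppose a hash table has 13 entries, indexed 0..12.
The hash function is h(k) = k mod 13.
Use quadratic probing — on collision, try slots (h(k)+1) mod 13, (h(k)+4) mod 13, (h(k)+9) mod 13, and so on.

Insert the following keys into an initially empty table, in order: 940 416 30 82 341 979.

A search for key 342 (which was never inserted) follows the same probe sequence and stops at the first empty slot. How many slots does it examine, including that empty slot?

7

940: h=4 -> slot 4
416: h=0 -> slot 0
30: h=4, probe 4,5 -> slot 5
82: h=4, probe 4,5,8 -> slot 8
341: h=3 -> slot 3
979: h=4, probe 4,5,8,0,7 -> slot 7
Table: [416, ., ., 341, 940, 30, ., 979, 82, ., ., ., .]
Lookup 342: h=4, probe 4,5,8,0,7,3,1 → slot 1 empty, not found.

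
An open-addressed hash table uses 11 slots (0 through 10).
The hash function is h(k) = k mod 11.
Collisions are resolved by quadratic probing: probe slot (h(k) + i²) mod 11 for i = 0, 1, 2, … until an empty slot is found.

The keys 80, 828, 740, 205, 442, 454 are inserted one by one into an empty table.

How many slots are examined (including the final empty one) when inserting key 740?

3

80: h=3 -> slot 3
828: h=3, probe 3,4 -> slot 4
740: h=3, probe 3,4,7 -> slot 7
205: h=7, probe 7,8 -> slot 8
442: h=2 -> slot 2
454: h=3, probe 3,4,7,1 -> slot 1
Table: [., 454, 442, 80, 828, ., ., 740, 205, ., .]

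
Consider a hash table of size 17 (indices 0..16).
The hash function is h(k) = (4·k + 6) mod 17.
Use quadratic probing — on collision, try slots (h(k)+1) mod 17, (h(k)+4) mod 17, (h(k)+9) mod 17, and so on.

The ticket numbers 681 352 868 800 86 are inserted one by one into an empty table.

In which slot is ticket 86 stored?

681: h=10 → slot 10
352: h=3 → slot 3
868: h=10, probe 10,11 → slot 11
800: h=10, probe 10,11,14 → slot 14
86: h=10, probe 10,11,14,2 → slot 2
Table: [∅, ∅, 86, 352, ∅, ∅, ∅, ∅, ∅, ∅, 681, 868, ∅, ∅, 800, ∅, ∅]

2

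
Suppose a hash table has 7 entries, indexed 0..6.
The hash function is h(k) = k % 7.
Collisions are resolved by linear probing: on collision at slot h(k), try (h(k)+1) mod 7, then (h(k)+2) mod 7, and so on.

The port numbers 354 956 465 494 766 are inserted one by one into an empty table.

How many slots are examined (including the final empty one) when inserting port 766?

Insert 354: h=4, slot 4 empty => index 4.
Insert 956: h=4, slot 4 occupied => index 5.
Insert 465: h=3, slot 3 empty => index 3.
Insert 494: h=4, slots 4,5 occupied => index 6.
Insert 766: h=3, slots 3,4,5,6 occupied => index 0.
Table: [766, —, —, 465, 354, 956, 494]

5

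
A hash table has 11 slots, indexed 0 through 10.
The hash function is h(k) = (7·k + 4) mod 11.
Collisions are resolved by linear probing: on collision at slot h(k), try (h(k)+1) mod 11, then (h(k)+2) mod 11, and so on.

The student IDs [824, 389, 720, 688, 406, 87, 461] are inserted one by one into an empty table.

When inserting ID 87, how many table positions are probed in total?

4

824 hashes to 8; slot 8 is free => place at 8.
389 hashes to 10; slot 10 is free => place at 10.
720 hashes to 6; slot 6 is free => place at 6.
688 hashes to 2; slot 2 is free => place at 2.
406 hashes to 8; 8 taken => place at 9.
87 hashes to 8; 8,9,10 taken => place at 0.
461 hashes to 8; 8,9,10,0 taken => place at 1.
Table: [87, 461, 688, ∅, ∅, ∅, 720, ∅, 824, 406, 389]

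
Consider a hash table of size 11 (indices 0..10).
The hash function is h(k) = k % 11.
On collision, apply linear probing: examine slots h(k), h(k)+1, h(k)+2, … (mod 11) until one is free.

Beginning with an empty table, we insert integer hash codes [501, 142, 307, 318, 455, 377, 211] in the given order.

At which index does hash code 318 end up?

1

501 hashes to 6; slot 6 is free => place at 6.
142 hashes to 10; slot 10 is free => place at 10.
307 hashes to 10; 10 taken => place at 0.
318 hashes to 10; 10,0 taken => place at 1.
455 hashes to 4; slot 4 is free => place at 4.
377 hashes to 3; slot 3 is free => place at 3.
211 hashes to 2; slot 2 is free => place at 2.
Table: [307, 318, 211, 377, 455, ∅, 501, ∅, ∅, ∅, 142]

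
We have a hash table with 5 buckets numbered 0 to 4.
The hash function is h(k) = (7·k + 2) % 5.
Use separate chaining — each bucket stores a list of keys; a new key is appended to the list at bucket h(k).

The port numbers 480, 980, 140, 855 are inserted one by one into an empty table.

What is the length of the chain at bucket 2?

480 -> bucket 2
980 -> bucket 2 (collision)
140 -> bucket 2 (collision)
855 -> bucket 2 (collision)
Final buckets:
0: ∅
1: ∅
2: 480 -> 980 -> 140 -> 855
3: ∅
4: ∅

4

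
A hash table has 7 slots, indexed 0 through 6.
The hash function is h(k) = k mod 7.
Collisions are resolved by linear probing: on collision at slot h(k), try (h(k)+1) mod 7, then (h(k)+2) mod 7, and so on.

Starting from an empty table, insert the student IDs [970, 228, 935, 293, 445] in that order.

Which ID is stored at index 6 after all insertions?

935

970 hashes to 4; slot 4 is free => place at 4.
228 hashes to 4; 4 taken => place at 5.
935 hashes to 4; 4,5 taken => place at 6.
293 hashes to 6; 6 taken => place at 0.
445 hashes to 4; 4,5,6,0 taken => place at 1.
Table: [293, 445, ∅, ∅, 970, 228, 935]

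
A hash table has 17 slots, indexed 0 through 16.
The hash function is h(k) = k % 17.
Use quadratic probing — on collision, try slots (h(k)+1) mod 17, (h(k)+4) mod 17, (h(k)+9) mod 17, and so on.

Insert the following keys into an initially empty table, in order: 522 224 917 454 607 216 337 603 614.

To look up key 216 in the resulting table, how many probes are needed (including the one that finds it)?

Insert 522: h=12, slot 12 empty → index 12.
Insert 224: h=3, slot 3 empty → index 3.
Insert 917: h=16, slot 16 empty → index 16.
Insert 454: h=12, slot 12 occupied → index 13.
Insert 607: h=12, slots 12,13,16 occupied → index 4.
Insert 216: h=12, slots 12,13,16,4 occupied → index 11.
Insert 337: h=14, slot 14 empty → index 14.
Insert 603: h=8, slot 8 empty → index 8.
Insert 614: h=2, slot 2 empty → index 2.
Table: [-, -, 614, 224, 607, -, -, -, 603, -, -, 216, 522, 454, 337, -, 917]
Lookup 216: h=12, probe 12,13,16,4,11 → found at 11.

5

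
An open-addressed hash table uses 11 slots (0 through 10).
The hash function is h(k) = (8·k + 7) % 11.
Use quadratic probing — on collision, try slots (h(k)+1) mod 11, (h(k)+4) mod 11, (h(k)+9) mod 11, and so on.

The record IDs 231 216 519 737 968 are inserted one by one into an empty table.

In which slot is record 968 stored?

5

231 hashes to 7; slot 7 is free => place at 7.
216 hashes to 8; slot 8 is free => place at 8.
519 hashes to 1; slot 1 is free => place at 1.
737 hashes to 7; 7,8 taken => place at 0.
968 hashes to 7; 7,8,0 taken => place at 5.
Table: [737, 519, _, _, _, 968, _, 231, 216, _, _]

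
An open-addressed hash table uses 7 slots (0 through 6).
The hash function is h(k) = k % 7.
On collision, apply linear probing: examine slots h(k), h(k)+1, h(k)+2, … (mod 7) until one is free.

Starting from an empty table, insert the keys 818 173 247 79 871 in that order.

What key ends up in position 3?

818 hashes to 6; slot 6 is free → place at 6.
173 hashes to 5; slot 5 is free → place at 5.
247 hashes to 2; slot 2 is free → place at 2.
79 hashes to 2; 2 taken → place at 3.
871 hashes to 3; 3 taken → place at 4.
Table: [., ., 247, 79, 871, 173, 818]

79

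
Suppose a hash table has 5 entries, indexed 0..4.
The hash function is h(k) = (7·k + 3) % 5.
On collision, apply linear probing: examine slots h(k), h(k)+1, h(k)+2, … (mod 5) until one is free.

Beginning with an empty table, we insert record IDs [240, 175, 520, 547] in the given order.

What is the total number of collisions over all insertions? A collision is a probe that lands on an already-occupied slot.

3

Insert 240: h=3, slot 3 empty -> index 3.
Insert 175: h=3, slot 3 occupied -> index 4.
Insert 520: h=3, slots 3,4 occupied -> index 0.
Insert 547: h=2, slot 2 empty -> index 2.
Table: [520, _, 547, 240, 175]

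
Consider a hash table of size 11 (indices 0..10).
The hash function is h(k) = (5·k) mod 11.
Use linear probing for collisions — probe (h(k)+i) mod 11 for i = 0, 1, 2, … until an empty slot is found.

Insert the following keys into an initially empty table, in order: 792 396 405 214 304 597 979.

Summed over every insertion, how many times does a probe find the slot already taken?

11

Insert 792: h=0, slot 0 empty -> index 0.
Insert 396: h=0, slot 0 occupied -> index 1.
Insert 405: h=1, slot 1 occupied -> index 2.
Insert 214: h=3, slot 3 empty -> index 3.
Insert 304: h=2, slots 2,3 occupied -> index 4.
Insert 597: h=4, slot 4 occupied -> index 5.
Insert 979: h=0, slots 0,1,2,3,4,5 occupied -> index 6.
Table: [792, 396, 405, 214, 304, 597, 979, ∅, ∅, ∅, ∅]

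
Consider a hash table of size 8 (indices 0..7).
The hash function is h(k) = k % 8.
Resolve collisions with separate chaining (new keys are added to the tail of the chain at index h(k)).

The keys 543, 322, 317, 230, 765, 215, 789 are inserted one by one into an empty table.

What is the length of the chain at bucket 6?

543 → bucket 7
322 → bucket 2
317 → bucket 5
230 → bucket 6
765 → bucket 5 (collision)
215 → bucket 7 (collision)
789 → bucket 5 (collision)
Final buckets:
0: ∅
1: ∅
2: 322
3: ∅
4: ∅
5: 317 -> 765 -> 789
6: 230
7: 543 -> 215

1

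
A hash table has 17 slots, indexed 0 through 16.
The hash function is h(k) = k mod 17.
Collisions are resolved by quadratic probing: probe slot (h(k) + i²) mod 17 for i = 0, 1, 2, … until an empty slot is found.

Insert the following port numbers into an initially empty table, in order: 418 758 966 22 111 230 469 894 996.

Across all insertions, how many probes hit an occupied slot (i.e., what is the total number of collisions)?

Insert 418: h=10, slot 10 empty => index 10.
Insert 758: h=10, slot 10 occupied => index 11.
Insert 966: h=14, slot 14 empty => index 14.
Insert 22: h=5, slot 5 empty => index 5.
Insert 111: h=9, slot 9 empty => index 9.
Insert 230: h=9, slots 9,10 occupied => index 13.
Insert 469: h=10, slots 10,11,14 occupied => index 2.
Insert 894: h=10, slots 10,11,14,2,9 occupied => index 1.
Insert 996: h=10, slots 10,11,14,2,9,1 occupied => index 12.
Table: [_, 894, 469, _, _, 22, _, _, _, 111, 418, 758, 996, 230, 966, _, _]

17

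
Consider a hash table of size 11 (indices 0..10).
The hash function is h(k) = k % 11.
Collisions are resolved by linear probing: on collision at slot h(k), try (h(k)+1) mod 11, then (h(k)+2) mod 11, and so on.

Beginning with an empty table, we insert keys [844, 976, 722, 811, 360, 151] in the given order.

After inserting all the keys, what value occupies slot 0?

360

Insert 844: h=8, slot 8 empty → index 8.
Insert 976: h=8, slot 8 occupied → index 9.
Insert 722: h=7, slot 7 empty → index 7.
Insert 811: h=8, slots 8,9 occupied → index 10.
Insert 360: h=8, slots 8,9,10 occupied → index 0.
Insert 151: h=8, slots 8,9,10,0 occupied → index 1.
Table: [360, 151, —, —, —, —, —, 722, 844, 976, 811]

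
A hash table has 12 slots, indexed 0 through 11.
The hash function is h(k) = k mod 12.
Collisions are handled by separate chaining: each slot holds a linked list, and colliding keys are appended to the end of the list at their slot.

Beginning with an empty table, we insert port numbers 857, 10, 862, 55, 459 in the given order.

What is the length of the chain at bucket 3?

1

857 → bucket 5
10 → bucket 10
862 → bucket 10 (collision)
55 → bucket 7
459 → bucket 3
Final buckets:
0: —
1: —
2: —
3: 459
4: —
5: 857
6: —
7: 55
8: —
9: —
10: 10 -> 862
11: —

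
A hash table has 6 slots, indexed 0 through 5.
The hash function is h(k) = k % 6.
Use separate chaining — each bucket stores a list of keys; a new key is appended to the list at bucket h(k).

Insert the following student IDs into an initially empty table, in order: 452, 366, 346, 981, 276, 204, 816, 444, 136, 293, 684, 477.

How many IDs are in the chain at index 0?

6

452 -> bucket 2
366 -> bucket 0
346 -> bucket 4
981 -> bucket 3
276 -> bucket 0 (collision)
204 -> bucket 0 (collision)
816 -> bucket 0 (collision)
444 -> bucket 0 (collision)
136 -> bucket 4 (collision)
293 -> bucket 5
684 -> bucket 0 (collision)
477 -> bucket 3 (collision)
Final buckets:
0: 366 -> 276 -> 204 -> 816 -> 444 -> 684
1: —
2: 452
3: 981 -> 477
4: 346 -> 136
5: 293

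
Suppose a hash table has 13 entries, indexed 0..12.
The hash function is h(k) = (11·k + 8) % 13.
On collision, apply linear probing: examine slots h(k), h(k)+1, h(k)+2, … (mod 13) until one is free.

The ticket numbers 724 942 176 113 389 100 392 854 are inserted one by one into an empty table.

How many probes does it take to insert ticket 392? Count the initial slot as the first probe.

Insert 724: h=3, slot 3 empty => index 3.
Insert 942: h=9, slot 9 empty => index 9.
Insert 176: h=7, slot 7 empty => index 7.
Insert 113: h=3, slot 3 occupied => index 4.
Insert 389: h=10, slot 10 empty => index 10.
Insert 100: h=3, slots 3,4 occupied => index 5.
Insert 392: h=4, slots 4,5 occupied => index 6.
Insert 854: h=3, slots 3,4,5,6,7 occupied => index 8.
Table: [., ., ., 724, 113, 100, 392, 176, 854, 942, 389, ., .]

3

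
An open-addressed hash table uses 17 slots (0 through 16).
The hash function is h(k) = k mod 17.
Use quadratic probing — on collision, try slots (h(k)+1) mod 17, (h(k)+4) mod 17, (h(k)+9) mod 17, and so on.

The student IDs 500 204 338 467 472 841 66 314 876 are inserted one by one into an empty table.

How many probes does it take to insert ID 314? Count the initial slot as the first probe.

500: h=7 → slot 7
204: h=0 → slot 0
338: h=15 → slot 15
467: h=8 → slot 8
472: h=13 → slot 13
841: h=8, probe 8,9 → slot 9
66: h=15, probe 15,16 → slot 16
314: h=8, probe 8,9,12 → slot 12
876: h=9, probe 9,10 → slot 10
Table: [204, —, —, —, —, —, —, 500, 467, 841, 876, —, 314, 472, —, 338, 66]

3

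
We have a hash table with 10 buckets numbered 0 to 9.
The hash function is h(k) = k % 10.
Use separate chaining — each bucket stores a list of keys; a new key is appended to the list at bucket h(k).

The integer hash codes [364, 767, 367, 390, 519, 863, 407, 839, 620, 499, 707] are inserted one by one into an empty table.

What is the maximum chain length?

4

Insert 364: h=4, bucket 4 empty -> new chain.
Insert 767: h=7, bucket 7 empty -> new chain.
Insert 367: h=7, bucket 7 nonempty -> append to chain.
Insert 390: h=0, bucket 0 empty -> new chain.
Insert 519: h=9, bucket 9 empty -> new chain.
Insert 863: h=3, bucket 3 empty -> new chain.
Insert 407: h=7, bucket 7 nonempty -> append to chain.
Insert 839: h=9, bucket 9 nonempty -> append to chain.
Insert 620: h=0, bucket 0 nonempty -> append to chain.
Insert 499: h=9, bucket 9 nonempty -> append to chain.
Insert 707: h=7, bucket 7 nonempty -> append to chain.
Final buckets:
0: 390 -> 620
1: .
2: .
3: 863
4: 364
5: .
6: .
7: 767 -> 367 -> 407 -> 707
8: .
9: 519 -> 839 -> 499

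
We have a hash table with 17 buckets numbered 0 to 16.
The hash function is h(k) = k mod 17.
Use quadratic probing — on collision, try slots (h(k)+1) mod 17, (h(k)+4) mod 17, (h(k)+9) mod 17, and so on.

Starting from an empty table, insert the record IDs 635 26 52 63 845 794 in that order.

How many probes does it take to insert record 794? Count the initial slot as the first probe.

3

635: h=6 → slot 6
26: h=9 → slot 9
52: h=1 → slot 1
63: h=12 → slot 12
845: h=12, probe 12,13 → slot 13
794: h=12, probe 12,13,16 → slot 16
Table: [-, 52, -, -, -, -, 635, -, -, 26, -, -, 63, 845, -, -, 794]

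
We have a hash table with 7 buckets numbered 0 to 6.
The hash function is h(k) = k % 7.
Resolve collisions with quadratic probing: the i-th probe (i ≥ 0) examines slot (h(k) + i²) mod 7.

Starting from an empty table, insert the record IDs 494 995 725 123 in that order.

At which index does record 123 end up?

Insert 494: h=4, slot 4 empty => index 4.
Insert 995: h=1, slot 1 empty => index 1.
Insert 725: h=4, slot 4 occupied => index 5.
Insert 123: h=4, slots 4,5,1 occupied => index 6.
Table: [., 995, ., ., 494, 725, 123]

6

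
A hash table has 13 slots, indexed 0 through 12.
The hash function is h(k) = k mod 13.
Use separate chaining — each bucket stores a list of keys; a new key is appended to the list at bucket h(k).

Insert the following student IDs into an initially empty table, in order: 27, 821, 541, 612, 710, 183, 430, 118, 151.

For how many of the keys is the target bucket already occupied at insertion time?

Insert 27: h=1, bucket 1 empty -> new chain.
Insert 821: h=2, bucket 2 empty -> new chain.
Insert 541: h=8, bucket 8 empty -> new chain.
Insert 612: h=1, bucket 1 nonempty -> append to chain.
Insert 710: h=8, bucket 8 nonempty -> append to chain.
Insert 183: h=1, bucket 1 nonempty -> append to chain.
Insert 430: h=1, bucket 1 nonempty -> append to chain.
Insert 118: h=1, bucket 1 nonempty -> append to chain.
Insert 151: h=8, bucket 8 nonempty -> append to chain.
Final buckets:
0: —
1: 27 -> 612 -> 183 -> 430 -> 118
2: 821
3: —
4: —
5: —
6: —
7: —
8: 541 -> 710 -> 151
9: —
10: —
11: —
12: —

6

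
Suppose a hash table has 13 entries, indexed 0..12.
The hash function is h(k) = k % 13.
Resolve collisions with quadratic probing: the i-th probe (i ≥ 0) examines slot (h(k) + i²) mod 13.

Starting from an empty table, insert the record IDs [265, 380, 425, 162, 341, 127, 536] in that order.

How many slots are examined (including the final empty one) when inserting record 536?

3

265 hashes to 5; slot 5 is free → place at 5.
380 hashes to 3; slot 3 is free → place at 3.
425 hashes to 9; slot 9 is free → place at 9.
162 hashes to 6; slot 6 is free → place at 6.
341 hashes to 3; 3 taken → place at 4.
127 hashes to 10; slot 10 is free → place at 10.
536 hashes to 3; 3,4 taken → place at 7.
Table: [—, —, —, 380, 341, 265, 162, 536, —, 425, 127, —, —]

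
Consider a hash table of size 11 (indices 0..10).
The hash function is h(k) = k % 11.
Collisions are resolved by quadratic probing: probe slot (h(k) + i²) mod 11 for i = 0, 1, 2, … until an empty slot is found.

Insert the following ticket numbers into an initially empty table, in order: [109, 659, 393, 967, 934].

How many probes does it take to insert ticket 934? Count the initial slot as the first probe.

5

Insert 109: h=10, slot 10 empty -> index 10.
Insert 659: h=10, slot 10 occupied -> index 0.
Insert 393: h=8, slot 8 empty -> index 8.
Insert 967: h=10, slots 10,0 occupied -> index 3.
Insert 934: h=10, slots 10,0,3,8 occupied -> index 4.
Table: [659, ∅, ∅, 967, 934, ∅, ∅, ∅, 393, ∅, 109]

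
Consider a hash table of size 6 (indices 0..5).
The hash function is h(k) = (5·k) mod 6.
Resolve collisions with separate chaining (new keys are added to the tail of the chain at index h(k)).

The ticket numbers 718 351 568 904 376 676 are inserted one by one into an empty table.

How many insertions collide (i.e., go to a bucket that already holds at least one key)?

4

718 → bucket 2
351 → bucket 3
568 → bucket 2 (collision)
904 → bucket 2 (collision)
376 → bucket 2 (collision)
676 → bucket 2 (collision)
Final buckets:
0: .
1: .
2: 718 -> 568 -> 904 -> 376 -> 676
3: 351
4: .
5: .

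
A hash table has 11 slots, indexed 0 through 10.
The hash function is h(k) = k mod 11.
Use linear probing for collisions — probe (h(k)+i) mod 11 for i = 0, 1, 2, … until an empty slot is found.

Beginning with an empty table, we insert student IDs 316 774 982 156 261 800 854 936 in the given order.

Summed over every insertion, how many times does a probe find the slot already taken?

3

316 hashes to 8; slot 8 is free -> place at 8.
774 hashes to 4; slot 4 is free -> place at 4.
982 hashes to 3; slot 3 is free -> place at 3.
156 hashes to 2; slot 2 is free -> place at 2.
261 hashes to 8; 8 taken -> place at 9.
800 hashes to 8; 8,9 taken -> place at 10.
854 hashes to 7; slot 7 is free -> place at 7.
936 hashes to 1; slot 1 is free -> place at 1.
Table: [_, 936, 156, 982, 774, _, _, 854, 316, 261, 800]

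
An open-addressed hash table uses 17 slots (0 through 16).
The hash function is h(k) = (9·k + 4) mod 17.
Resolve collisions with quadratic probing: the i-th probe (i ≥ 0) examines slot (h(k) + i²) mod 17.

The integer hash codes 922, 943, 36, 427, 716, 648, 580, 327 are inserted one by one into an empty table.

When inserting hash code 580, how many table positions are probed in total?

922: h=6 => slot 6
943: h=8 => slot 8
36: h=5 => slot 5
427: h=5, probe 5,6,9 => slot 9
716: h=5, probe 5,6,9,14 => slot 14
648: h=5, probe 5,6,9,14,4 => slot 4
580: h=5, probe 5,6,9,14,4,13 => slot 13
327: h=6, probe 6,7 => slot 7
Table: [∅, ∅, ∅, ∅, 648, 36, 922, 327, 943, 427, ∅, ∅, ∅, 580, 716, ∅, ∅]

6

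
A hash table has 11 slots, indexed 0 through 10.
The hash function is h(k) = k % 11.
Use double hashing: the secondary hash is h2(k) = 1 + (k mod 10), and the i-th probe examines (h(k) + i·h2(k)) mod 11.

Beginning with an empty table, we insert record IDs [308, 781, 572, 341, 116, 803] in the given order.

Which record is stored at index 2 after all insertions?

781

308: h=0 -> slot 0
781: h=0, h2=2, probe 0,2 -> slot 2
572: h=0, h2=3, probe 0,3 -> slot 3
341: h=0, h2=2, probe 0,2,4 -> slot 4
116: h=6 -> slot 6
803: h=0, h2=4, probe 0,4,8 -> slot 8
Table: [308, _, 781, 572, 341, _, 116, _, 803, _, _]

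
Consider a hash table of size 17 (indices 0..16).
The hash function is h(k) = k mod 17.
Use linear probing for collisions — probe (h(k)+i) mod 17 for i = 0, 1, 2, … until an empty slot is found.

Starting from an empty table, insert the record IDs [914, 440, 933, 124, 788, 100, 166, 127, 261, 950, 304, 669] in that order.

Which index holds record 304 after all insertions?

Insert 914: h=13, slot 13 empty -> index 13.
Insert 440: h=15, slot 15 empty -> index 15.
Insert 933: h=15, slot 15 occupied -> index 16.
Insert 124: h=5, slot 5 empty -> index 5.
Insert 788: h=6, slot 6 empty -> index 6.
Insert 100: h=15, slots 15,16 occupied -> index 0.
Insert 166: h=13, slot 13 occupied -> index 14.
Insert 127: h=8, slot 8 empty -> index 8.
Insert 261: h=6, slot 6 occupied -> index 7.
Insert 950: h=15, slots 15,16,0 occupied -> index 1.
Insert 304: h=15, slots 15,16,0,1 occupied -> index 2.
Insert 669: h=6, slots 6,7,8 occupied -> index 9.
Table: [100, 950, 304, ., ., 124, 788, 261, 127, 669, ., ., ., 914, 166, 440, 933]

2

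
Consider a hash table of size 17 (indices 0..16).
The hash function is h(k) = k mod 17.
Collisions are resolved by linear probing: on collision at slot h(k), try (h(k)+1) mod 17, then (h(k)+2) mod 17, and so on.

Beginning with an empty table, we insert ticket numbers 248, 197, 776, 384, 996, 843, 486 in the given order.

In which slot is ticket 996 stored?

14

Insert 248: h=10, slot 10 empty -> index 10.
Insert 197: h=10, slot 10 occupied -> index 11.
Insert 776: h=11, slot 11 occupied -> index 12.
Insert 384: h=10, slots 10,11,12 occupied -> index 13.
Insert 996: h=10, slots 10,11,12,13 occupied -> index 14.
Insert 843: h=10, slots 10,11,12,13,14 occupied -> index 15.
Insert 486: h=10, slots 10,11,12,13,14,15 occupied -> index 16.
Table: [_, _, _, _, _, _, _, _, _, _, 248, 197, 776, 384, 996, 843, 486]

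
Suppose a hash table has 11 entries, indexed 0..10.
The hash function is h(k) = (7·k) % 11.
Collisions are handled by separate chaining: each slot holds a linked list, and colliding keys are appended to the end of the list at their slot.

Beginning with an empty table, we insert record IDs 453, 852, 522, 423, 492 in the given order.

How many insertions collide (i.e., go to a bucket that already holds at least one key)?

Insert 453: h=3, bucket 3 empty -> new chain.
Insert 852: h=2, bucket 2 empty -> new chain.
Insert 522: h=2, bucket 2 nonempty -> append to chain.
Insert 423: h=2, bucket 2 nonempty -> append to chain.
Insert 492: h=1, bucket 1 empty -> new chain.
Final buckets:
0: ∅
1: 492
2: 852 -> 522 -> 423
3: 453
4: ∅
5: ∅
6: ∅
7: ∅
8: ∅
9: ∅
10: ∅

2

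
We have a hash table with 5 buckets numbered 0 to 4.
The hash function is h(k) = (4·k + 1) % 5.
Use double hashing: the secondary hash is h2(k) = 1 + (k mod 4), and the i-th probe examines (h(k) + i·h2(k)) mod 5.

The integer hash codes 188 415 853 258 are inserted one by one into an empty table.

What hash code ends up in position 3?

188: h=3 -> slot 3
415: h=1 -> slot 1
853: h=3, h2=2, probe 3,0 -> slot 0
258: h=3, h2=3, probe 3,1,4 -> slot 4
Table: [853, 415, ., 188, 258]

188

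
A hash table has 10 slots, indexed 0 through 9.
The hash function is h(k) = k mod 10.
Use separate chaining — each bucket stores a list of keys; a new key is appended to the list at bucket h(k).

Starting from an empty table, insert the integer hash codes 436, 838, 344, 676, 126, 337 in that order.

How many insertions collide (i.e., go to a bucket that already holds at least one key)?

Insert 436: h=6, bucket 6 empty → new chain.
Insert 838: h=8, bucket 8 empty → new chain.
Insert 344: h=4, bucket 4 empty → new chain.
Insert 676: h=6, bucket 6 nonempty → append to chain.
Insert 126: h=6, bucket 6 nonempty → append to chain.
Insert 337: h=7, bucket 7 empty → new chain.
Final buckets:
0: —
1: —
2: —
3: —
4: 344
5: —
6: 436 -> 676 -> 126
7: 337
8: 838
9: —

2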